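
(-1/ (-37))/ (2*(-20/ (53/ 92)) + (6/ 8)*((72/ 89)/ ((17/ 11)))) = -80189/ 204845246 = -0.00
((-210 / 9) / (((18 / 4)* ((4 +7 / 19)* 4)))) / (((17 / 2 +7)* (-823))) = 1330 / 57174633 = 0.00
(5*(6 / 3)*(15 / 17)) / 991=0.01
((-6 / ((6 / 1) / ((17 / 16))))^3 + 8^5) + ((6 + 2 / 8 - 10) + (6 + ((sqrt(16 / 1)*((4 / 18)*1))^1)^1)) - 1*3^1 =1207920455 / 36864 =32766.94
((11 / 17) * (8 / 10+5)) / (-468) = -319 / 39780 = -0.01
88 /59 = 1.49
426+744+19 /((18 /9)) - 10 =2339 /2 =1169.50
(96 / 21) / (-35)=-0.13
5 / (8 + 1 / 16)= 80 / 129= 0.62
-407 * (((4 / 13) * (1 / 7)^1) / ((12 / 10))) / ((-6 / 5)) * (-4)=-40700 / 819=-49.69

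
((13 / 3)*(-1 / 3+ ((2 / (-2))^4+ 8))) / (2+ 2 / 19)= 3211 / 180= 17.84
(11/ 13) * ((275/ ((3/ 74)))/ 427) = 223850/ 16653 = 13.44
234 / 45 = 26 / 5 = 5.20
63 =63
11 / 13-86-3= -1146 / 13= -88.15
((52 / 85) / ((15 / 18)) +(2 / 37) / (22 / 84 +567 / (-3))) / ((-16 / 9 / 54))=-5557020471 / 249304150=-22.29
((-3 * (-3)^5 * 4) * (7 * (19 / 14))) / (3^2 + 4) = 27702 / 13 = 2130.92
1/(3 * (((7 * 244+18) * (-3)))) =-1/15534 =-0.00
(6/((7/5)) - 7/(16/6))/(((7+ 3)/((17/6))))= 527/1120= 0.47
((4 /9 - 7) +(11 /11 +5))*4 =-20 /9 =-2.22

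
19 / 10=1.90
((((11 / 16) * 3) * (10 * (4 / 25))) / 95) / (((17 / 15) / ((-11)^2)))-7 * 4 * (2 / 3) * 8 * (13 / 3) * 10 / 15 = -37299607 / 87210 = -427.70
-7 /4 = -1.75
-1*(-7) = 7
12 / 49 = 0.24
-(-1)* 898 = 898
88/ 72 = 1.22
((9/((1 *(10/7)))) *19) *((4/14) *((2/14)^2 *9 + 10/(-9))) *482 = -3745622/245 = -15288.25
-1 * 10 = -10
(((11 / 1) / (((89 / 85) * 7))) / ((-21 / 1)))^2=874225 / 171164889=0.01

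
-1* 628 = -628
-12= -12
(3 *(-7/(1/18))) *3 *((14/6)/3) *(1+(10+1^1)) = -10584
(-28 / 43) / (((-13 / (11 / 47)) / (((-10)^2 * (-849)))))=-26149200 / 26273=-995.29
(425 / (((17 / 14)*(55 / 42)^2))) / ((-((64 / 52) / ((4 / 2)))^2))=-538.95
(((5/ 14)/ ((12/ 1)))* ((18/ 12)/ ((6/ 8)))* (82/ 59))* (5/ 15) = 205/ 7434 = 0.03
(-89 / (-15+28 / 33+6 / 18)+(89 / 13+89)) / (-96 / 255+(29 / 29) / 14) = -40086935 / 119548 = -335.32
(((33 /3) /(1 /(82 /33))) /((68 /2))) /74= 41 /3774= 0.01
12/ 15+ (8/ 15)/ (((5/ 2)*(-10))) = 292/ 375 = 0.78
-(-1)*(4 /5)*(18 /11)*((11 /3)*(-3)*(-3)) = 216 /5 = 43.20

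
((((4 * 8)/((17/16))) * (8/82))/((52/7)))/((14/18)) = 4608/9061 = 0.51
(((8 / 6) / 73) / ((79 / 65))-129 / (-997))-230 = -3964801261 / 17249097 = -229.86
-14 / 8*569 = -3983 / 4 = -995.75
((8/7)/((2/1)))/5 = 4/35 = 0.11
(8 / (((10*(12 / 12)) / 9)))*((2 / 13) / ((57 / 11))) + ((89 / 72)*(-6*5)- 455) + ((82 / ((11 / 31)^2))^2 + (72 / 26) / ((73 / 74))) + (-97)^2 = 6859373225930089 / 15839512260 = 433054.57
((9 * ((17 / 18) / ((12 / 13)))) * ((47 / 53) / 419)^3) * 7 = 160614181 / 262833621689832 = 0.00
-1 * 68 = -68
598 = 598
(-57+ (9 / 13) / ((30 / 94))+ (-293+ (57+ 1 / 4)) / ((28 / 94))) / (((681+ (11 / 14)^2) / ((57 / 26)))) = -1229099151 / 451557860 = -2.72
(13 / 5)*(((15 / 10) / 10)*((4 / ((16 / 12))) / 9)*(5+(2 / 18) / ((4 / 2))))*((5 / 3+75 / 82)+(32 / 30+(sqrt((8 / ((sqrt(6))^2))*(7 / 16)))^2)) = 12313847 / 4428000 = 2.78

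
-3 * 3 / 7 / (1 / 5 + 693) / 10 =-9 / 48524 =-0.00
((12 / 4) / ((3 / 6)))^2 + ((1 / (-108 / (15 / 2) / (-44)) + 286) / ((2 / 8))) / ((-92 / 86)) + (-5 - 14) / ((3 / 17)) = -238564 / 207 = -1152.48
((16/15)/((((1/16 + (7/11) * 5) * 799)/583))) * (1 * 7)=11492096/6843435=1.68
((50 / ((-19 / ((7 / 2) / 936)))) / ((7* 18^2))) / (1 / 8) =-25 / 720252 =-0.00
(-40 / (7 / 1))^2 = 1600 / 49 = 32.65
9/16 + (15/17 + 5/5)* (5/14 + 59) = 213807/1904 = 112.29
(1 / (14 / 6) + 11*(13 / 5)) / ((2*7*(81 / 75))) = 1.92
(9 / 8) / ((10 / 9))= 1.01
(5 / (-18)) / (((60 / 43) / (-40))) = 215 / 27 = 7.96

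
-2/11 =-0.18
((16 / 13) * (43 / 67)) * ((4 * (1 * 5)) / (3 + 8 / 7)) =96320 / 25259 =3.81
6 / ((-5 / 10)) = -12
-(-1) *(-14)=-14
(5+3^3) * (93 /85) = 2976 /85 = 35.01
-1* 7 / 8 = -7 / 8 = -0.88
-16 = -16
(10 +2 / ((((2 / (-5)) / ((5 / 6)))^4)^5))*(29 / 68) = 263754019409348093879254043645 / 130347839743214154153984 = 2023462.91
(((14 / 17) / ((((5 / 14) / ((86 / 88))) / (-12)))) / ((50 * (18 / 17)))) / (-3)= 2107 / 12375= 0.17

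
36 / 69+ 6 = 150 / 23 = 6.52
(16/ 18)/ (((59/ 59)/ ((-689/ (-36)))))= 1378/ 81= 17.01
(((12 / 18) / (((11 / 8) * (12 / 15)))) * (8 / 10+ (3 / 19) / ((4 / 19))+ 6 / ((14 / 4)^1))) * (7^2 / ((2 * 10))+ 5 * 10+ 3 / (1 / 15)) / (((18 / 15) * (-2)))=-890693 / 11088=-80.33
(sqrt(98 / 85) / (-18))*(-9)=7*sqrt(170) / 170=0.54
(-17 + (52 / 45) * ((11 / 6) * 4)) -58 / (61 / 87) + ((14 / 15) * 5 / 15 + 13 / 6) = -1462033 / 16470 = -88.77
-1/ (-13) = 1/ 13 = 0.08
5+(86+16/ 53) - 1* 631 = -28604/ 53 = -539.70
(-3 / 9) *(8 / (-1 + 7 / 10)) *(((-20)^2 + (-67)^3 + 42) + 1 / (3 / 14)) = -2669478.52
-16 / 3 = -5.33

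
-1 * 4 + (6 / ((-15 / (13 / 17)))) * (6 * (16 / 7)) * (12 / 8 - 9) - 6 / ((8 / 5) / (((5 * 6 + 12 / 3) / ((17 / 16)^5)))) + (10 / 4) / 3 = -231044101 / 3507882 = -65.86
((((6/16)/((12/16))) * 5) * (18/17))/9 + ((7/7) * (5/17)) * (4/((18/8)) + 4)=305/153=1.99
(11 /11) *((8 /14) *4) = 16 /7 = 2.29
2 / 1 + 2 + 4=8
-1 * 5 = -5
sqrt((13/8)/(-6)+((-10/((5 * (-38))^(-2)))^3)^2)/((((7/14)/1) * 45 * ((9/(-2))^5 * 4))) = -4 * sqrt(318717348345527183999999999999999961)/7971615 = -283280400270.21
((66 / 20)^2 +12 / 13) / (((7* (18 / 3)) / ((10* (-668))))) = -854873 / 455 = -1878.84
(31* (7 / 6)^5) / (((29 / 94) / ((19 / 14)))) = 66466883 / 225504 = 294.75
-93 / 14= -6.64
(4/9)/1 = 4/9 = 0.44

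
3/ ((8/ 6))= 9/ 4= 2.25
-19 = -19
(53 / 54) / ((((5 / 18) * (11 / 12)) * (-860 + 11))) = -212 / 46695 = -0.00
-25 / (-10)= 5 / 2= 2.50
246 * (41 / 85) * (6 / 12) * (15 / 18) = 1681 / 34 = 49.44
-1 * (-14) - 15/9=37/3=12.33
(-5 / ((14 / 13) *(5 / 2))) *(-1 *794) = 10322 / 7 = 1474.57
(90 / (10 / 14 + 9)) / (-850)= -63 / 5780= -0.01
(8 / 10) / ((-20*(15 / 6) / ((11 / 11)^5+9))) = -4 / 25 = -0.16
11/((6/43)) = 473/6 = 78.83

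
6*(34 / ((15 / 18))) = 1224 / 5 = 244.80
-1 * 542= -542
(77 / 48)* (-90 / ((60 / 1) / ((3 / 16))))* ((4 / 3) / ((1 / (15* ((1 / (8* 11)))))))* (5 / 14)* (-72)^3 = 54675 / 4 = 13668.75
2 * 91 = 182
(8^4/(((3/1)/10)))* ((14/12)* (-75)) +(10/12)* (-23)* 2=-1194705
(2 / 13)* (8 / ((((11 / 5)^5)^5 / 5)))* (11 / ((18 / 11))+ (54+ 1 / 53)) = 690782070159912109375000 / 671860115549512960381389386451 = 0.00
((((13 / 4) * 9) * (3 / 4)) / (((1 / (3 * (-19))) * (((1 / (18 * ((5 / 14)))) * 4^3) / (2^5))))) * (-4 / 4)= 4019.26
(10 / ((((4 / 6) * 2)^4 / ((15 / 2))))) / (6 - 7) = -6075 / 256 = -23.73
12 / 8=3 / 2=1.50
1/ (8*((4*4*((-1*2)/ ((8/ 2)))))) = -1/ 64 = -0.02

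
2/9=0.22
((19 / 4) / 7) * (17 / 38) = 0.30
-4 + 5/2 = -3/2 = -1.50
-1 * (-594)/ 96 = 6.19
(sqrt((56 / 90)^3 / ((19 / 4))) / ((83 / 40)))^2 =0.01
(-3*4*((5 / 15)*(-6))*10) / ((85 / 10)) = 480 / 17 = 28.24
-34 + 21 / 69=-33.70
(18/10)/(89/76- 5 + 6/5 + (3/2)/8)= -912/1237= -0.74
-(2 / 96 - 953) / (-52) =-45743 / 2496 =-18.33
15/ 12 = 5/ 4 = 1.25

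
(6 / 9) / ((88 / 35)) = 35 / 132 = 0.27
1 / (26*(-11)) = -0.00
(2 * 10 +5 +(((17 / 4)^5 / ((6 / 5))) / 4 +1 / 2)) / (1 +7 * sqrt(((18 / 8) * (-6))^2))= 3.29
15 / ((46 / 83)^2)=103335 / 2116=48.84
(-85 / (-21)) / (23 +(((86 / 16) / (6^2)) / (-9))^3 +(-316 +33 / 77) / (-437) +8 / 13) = 2803028102184960 / 16854038824252171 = 0.17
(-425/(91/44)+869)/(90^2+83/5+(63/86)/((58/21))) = 1505852260/18421550329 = 0.08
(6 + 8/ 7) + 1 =57/ 7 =8.14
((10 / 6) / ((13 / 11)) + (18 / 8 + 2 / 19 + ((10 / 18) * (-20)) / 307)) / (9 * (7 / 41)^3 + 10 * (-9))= -701648931001 / 16924495020732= -0.04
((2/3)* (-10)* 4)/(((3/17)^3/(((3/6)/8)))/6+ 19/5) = -1965200/281121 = -6.99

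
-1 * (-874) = 874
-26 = -26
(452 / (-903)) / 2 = -226 / 903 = -0.25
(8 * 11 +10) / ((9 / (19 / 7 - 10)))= -238 / 3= -79.33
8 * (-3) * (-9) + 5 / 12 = 2597 / 12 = 216.42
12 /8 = 3 /2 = 1.50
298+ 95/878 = 261739/878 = 298.11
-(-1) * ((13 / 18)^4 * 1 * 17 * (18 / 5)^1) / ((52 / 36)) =11.53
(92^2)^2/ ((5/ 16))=1146228736/ 5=229245747.20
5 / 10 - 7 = -13 / 2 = -6.50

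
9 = 9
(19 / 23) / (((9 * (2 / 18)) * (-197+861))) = 19 / 15272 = 0.00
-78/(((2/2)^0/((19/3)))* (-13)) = 38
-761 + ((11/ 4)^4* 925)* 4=13494221/ 64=210847.20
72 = 72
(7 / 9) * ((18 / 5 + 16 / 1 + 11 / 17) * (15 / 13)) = 12047 / 663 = 18.17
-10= -10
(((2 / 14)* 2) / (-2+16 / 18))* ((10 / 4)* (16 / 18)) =-4 / 7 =-0.57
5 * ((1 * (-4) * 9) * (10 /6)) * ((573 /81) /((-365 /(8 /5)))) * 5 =30560 /657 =46.51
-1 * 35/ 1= -35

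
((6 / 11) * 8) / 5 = 48 / 55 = 0.87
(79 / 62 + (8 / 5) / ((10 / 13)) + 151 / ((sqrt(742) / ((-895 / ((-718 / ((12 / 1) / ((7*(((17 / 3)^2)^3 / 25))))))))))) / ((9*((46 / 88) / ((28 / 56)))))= 18062129250*sqrt(742) / 517592247084101 + 19063 / 53475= 0.36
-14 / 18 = -7 / 9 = -0.78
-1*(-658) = 658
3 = 3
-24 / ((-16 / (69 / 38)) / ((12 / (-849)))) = -207 / 5377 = -0.04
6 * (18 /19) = 108 /19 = 5.68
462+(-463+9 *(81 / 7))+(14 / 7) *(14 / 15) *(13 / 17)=186658 / 1785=104.57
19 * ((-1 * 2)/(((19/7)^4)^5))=-159584532595224002/1978419655660313589123979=-0.00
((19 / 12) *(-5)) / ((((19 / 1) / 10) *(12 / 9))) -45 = -385 / 8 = -48.12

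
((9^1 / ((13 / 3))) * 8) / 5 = 216 / 65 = 3.32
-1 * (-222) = 222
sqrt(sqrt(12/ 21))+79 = sqrt(2) * 7^(3/ 4)/ 7+79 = 79.87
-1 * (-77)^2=-5929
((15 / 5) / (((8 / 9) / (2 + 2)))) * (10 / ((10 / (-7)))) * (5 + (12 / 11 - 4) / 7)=-9531 / 22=-433.23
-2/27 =-0.07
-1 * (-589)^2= -346921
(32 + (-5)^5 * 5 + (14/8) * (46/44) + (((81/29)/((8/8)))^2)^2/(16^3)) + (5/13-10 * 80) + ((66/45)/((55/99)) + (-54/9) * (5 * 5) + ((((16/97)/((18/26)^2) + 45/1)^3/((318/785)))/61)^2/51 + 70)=180599120154730352929470707710595097536827270959661/687612365252827643267606667051586816993382400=262646.70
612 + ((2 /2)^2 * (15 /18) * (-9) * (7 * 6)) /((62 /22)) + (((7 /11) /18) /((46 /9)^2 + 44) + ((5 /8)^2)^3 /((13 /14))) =103194907714529 /206269972480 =500.29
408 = 408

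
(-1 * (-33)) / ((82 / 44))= 726 / 41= 17.71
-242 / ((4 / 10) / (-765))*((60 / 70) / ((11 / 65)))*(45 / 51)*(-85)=-175813392.86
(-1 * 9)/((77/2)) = -18/77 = -0.23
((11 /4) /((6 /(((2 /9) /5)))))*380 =209 /27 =7.74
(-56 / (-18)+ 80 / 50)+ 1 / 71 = 15097 / 3195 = 4.73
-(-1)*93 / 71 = 93 / 71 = 1.31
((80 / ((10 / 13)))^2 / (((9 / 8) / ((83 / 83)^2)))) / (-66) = -43264 / 297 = -145.67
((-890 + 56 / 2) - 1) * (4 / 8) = -863 / 2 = -431.50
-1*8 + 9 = 1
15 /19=0.79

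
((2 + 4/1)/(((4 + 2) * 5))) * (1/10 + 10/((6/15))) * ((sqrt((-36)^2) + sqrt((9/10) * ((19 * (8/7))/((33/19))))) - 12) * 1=4769 * sqrt(1155)/9625 + 3012/25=137.32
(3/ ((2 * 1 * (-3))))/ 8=-1/ 16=-0.06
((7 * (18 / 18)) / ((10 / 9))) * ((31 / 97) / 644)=279 / 89240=0.00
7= 7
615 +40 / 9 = 5575 / 9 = 619.44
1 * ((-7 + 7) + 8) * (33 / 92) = 66 / 23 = 2.87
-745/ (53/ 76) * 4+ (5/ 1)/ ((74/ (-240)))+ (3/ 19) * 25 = -159672565/ 37259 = -4285.48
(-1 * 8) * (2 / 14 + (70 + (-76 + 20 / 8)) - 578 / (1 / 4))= 129660 / 7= 18522.86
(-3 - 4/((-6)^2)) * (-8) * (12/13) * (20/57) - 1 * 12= -8756/2223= -3.94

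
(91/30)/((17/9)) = 273/170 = 1.61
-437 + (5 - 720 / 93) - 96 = -16608 / 31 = -535.74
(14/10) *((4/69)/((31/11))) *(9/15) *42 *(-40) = -103488/3565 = -29.03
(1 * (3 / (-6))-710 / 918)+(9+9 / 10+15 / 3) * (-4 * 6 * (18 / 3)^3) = -354544789 / 4590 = -77242.87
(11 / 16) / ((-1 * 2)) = -11 / 32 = -0.34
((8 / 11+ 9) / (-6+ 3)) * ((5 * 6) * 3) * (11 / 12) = -535 / 2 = -267.50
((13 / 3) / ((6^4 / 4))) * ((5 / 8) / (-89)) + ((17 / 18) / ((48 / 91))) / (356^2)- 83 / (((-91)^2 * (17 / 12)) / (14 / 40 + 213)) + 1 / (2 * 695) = -8557758879580403 / 5671838249925120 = -1.51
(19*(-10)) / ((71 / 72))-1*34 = -16094 / 71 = -226.68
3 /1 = 3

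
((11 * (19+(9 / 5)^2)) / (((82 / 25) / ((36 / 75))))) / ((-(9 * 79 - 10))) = -36696 / 718525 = -0.05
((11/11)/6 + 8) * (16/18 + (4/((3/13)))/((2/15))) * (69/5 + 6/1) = 317471/15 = 21164.73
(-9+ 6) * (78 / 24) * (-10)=195 / 2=97.50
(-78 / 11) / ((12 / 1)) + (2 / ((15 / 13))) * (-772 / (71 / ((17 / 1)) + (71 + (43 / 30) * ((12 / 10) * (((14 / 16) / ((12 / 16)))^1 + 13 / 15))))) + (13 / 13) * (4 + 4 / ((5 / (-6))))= -2030204923 / 110340010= -18.40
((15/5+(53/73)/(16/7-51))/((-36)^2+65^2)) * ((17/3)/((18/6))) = 1263236/1236908277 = 0.00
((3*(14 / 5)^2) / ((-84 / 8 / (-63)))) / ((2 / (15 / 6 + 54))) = 99666 / 25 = 3986.64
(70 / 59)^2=4900 / 3481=1.41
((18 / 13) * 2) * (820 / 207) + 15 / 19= 66805 / 5681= 11.76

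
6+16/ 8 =8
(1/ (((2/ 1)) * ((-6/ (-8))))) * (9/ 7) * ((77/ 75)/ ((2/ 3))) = 33/ 25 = 1.32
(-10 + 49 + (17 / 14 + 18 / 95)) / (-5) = -53737 / 6650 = -8.08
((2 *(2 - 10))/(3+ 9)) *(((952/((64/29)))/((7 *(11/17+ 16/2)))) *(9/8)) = -8381/784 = -10.69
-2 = -2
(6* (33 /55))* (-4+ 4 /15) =-336 /25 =-13.44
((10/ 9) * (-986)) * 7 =-69020/ 9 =-7668.89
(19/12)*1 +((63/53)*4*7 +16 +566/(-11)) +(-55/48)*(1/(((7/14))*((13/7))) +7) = -3580805/363792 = -9.84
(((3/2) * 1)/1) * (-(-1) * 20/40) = 0.75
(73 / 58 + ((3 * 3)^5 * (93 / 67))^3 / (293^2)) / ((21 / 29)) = 9605378455503698773645 / 1084448517054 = 8857385394.00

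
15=15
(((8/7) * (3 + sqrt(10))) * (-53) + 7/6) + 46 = -424 * sqrt(10)/7 - 5651/42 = -326.09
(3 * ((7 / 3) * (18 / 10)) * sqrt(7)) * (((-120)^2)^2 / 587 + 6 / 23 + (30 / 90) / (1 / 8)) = 300467130054 * sqrt(7) / 67505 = 11776332.17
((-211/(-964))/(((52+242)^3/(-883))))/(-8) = 186313/195978763008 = 0.00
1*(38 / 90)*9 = 3.80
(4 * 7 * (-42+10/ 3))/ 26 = -41.64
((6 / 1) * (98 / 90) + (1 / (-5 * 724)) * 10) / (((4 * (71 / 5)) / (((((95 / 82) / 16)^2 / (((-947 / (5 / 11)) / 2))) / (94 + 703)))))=-1600177625 / 2203874324217679872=-0.00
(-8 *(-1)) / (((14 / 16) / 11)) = 704 / 7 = 100.57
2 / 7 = 0.29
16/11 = 1.45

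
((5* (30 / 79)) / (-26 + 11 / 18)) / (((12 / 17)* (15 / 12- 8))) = 1700 / 108309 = 0.02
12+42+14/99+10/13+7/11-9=5446/117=46.55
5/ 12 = 0.42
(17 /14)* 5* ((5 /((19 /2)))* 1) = 425 /133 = 3.20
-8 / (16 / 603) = -603 / 2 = -301.50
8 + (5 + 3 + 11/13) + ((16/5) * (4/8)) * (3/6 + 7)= 375/13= 28.85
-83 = -83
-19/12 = -1.58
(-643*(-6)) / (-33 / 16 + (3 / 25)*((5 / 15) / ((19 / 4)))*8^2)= -29320800 / 11579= -2532.24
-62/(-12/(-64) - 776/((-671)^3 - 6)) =-299694823264/906347567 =-330.66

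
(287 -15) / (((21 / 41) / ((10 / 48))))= 6970 / 63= 110.63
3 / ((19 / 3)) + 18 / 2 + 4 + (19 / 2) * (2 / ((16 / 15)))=9511 / 304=31.29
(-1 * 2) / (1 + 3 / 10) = -20 / 13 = -1.54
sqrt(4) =2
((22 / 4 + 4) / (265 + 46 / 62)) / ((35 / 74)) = 21793 / 288330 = 0.08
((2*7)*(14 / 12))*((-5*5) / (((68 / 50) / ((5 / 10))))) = -30625 / 204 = -150.12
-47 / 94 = -1 / 2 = -0.50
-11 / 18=-0.61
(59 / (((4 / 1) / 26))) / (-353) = -767 / 706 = -1.09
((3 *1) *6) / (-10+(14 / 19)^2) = -1083 / 569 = -1.90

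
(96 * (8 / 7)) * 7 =768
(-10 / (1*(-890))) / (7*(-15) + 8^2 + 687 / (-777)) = -0.00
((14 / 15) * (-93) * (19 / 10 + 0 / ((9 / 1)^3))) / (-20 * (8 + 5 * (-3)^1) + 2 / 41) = -169043 / 143550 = -1.18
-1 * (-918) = 918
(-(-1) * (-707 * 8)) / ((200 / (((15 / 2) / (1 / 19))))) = -40299 / 10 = -4029.90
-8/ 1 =-8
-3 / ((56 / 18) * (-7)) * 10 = 135 / 98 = 1.38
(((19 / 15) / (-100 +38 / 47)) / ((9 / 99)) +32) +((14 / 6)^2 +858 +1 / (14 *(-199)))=6229553899 / 6958035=895.30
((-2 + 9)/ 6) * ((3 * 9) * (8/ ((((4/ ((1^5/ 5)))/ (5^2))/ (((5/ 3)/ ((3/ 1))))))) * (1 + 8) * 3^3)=42525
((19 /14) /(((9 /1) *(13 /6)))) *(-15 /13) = -95 /1183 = -0.08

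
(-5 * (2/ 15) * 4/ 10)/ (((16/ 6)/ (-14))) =7/ 5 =1.40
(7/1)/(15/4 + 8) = 28/47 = 0.60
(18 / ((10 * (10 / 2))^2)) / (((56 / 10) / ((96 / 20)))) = 27 / 4375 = 0.01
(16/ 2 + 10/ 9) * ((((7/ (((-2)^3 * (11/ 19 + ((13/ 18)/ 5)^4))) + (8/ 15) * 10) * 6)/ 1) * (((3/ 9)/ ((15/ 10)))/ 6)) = 1358533982216/ 175507396137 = 7.74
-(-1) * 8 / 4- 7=-5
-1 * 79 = -79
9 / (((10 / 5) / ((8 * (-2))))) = -72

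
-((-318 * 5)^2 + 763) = -2528863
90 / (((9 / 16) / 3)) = 480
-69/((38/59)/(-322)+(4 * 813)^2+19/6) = -3932586/602740455343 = -0.00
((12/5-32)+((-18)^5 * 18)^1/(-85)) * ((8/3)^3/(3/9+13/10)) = 4645316.93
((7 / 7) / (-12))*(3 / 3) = -1 / 12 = -0.08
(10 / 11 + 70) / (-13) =-60 / 11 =-5.45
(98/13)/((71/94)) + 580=544552/923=589.98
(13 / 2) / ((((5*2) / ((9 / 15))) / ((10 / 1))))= 39 / 10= 3.90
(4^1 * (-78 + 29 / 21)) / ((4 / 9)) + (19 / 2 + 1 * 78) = -8429 / 14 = -602.07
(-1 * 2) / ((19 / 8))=-16 / 19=-0.84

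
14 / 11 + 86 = 960 / 11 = 87.27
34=34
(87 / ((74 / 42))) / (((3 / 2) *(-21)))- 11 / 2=-523 / 74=-7.07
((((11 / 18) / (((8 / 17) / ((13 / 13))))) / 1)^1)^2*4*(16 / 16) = 34969 / 5184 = 6.75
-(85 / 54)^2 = -7225 / 2916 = -2.48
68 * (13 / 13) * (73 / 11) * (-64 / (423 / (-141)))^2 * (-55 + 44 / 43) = -4290166784 / 387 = -11085702.28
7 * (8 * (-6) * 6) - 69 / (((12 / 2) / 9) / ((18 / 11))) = -24039 / 11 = -2185.36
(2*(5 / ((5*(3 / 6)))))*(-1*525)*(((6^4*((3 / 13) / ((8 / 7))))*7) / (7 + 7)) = -3572100 / 13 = -274776.92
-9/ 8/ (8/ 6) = -0.84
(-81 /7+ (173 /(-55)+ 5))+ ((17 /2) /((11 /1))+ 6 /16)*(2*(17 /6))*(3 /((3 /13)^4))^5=103827572550132759452043637 /12053081880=8614192916287793.40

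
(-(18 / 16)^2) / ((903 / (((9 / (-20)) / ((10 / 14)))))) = 243 / 275200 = 0.00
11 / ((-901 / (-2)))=0.02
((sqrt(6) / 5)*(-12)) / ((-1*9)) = 0.65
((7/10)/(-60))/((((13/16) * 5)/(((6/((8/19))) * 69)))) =-9177/3250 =-2.82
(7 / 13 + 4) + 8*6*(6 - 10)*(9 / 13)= -1669 / 13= -128.38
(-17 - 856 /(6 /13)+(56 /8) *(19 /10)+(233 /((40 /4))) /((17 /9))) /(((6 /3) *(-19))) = 235369 /4845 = 48.58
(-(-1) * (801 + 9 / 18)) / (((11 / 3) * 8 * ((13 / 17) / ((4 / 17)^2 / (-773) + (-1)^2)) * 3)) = 358079743 / 30066608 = 11.91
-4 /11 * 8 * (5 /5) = -32 /11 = -2.91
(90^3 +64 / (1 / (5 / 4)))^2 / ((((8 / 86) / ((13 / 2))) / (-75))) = -2785694290665000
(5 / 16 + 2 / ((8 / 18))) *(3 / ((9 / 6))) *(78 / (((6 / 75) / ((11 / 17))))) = 825825 / 136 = 6072.24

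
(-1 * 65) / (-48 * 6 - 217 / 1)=13 / 101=0.13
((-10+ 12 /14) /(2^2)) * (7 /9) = -16 /9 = -1.78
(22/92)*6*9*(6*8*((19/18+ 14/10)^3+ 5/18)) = 241919942/25875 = 9349.56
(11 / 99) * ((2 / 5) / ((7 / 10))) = 4 / 63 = 0.06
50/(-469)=-50/469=-0.11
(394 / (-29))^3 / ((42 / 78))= -795118792 / 170723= -4657.36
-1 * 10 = -10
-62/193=-0.32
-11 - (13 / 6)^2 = -565 / 36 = -15.69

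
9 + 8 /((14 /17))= 131 /7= 18.71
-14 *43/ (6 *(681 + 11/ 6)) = -602/ 4097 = -0.15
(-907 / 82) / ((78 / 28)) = -6349 / 1599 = -3.97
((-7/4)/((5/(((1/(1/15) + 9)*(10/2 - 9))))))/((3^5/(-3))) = -0.41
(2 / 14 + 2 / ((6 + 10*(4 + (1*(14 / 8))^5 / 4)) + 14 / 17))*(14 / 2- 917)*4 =-1844038040 / 3058803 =-602.86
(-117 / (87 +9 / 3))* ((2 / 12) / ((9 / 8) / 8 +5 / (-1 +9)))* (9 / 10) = -0.25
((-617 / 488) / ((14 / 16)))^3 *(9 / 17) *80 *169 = -28580820549840 / 1323526211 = -21594.45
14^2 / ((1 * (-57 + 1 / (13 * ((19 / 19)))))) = -637 / 185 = -3.44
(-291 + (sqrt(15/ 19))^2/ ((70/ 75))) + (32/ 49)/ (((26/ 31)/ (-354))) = -13695663/ 24206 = -565.80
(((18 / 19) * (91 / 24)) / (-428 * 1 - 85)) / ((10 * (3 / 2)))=-91 / 194940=-0.00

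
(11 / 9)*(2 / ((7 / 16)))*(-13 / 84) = -1144 / 1323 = -0.86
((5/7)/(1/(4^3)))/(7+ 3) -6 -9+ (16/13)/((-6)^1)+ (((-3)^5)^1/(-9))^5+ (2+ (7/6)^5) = 10153511595805/707616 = 14348900.53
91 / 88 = 1.03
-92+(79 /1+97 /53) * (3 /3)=-11.17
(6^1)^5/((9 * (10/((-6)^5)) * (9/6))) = -2239488/5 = -447897.60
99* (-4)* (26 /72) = -143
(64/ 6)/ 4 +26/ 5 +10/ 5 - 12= -32/ 15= -2.13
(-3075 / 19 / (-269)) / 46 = 3075 / 235106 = 0.01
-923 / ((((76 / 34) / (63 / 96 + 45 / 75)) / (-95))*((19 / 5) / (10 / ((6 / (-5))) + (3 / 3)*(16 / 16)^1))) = -57821335 / 608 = -95100.88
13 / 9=1.44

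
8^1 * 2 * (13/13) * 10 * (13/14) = 1040/7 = 148.57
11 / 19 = 0.58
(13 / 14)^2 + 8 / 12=899 / 588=1.53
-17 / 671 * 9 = -153 / 671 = -0.23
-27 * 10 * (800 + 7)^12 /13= -20599002050098762379543618297460600270 /13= -1584538619238366336887971000000000000.00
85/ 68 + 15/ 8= 25/ 8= 3.12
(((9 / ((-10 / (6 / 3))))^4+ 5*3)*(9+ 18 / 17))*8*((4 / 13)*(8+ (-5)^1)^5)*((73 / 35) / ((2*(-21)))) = -257812098048 / 33840625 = -7618.42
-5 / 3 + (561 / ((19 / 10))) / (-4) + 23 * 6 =7127 / 114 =62.52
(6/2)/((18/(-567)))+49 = -91/2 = -45.50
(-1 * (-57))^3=185193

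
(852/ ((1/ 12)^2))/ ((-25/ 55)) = -1349568/ 5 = -269913.60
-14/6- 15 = -52/3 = -17.33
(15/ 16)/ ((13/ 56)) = 105/ 26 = 4.04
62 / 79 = 0.78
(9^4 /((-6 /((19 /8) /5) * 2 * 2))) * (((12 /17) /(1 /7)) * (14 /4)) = -6108291 /2720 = -2245.70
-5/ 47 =-0.11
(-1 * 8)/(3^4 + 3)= -2/21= -0.10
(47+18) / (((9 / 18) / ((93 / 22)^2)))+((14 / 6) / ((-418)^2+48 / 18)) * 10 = 7367153756 / 3171289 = 2323.08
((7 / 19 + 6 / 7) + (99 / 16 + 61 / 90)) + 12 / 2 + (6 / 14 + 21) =3401339 / 95760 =35.52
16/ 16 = 1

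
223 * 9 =2007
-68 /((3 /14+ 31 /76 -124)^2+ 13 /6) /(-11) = 57736896 /142191356593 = 0.00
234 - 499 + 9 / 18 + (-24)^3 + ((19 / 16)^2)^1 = -14087.09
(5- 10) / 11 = -5 / 11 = -0.45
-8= -8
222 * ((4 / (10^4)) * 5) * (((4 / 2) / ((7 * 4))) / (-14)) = -111 / 49000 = -0.00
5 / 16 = 0.31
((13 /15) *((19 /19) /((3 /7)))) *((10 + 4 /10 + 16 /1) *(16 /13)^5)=322961408 /2142075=150.77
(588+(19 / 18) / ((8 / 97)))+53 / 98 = 4243051 / 7056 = 601.34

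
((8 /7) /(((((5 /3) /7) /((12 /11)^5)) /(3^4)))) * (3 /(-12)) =-120932352 /805255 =-150.18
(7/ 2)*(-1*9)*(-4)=126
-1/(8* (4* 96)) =-1/3072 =-0.00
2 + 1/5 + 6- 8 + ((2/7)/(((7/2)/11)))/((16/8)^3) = 153/490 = 0.31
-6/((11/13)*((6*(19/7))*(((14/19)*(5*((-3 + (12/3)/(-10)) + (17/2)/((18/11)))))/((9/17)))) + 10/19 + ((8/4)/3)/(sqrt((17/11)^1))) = -783041688702/22526448132821 + 177902244*sqrt(187)/22526448132821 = -0.03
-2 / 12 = -0.17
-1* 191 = -191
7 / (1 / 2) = 14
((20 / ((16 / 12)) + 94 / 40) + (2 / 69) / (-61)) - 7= 871223 / 84180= 10.35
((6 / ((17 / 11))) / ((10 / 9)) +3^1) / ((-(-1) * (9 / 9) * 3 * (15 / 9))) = 552 / 425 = 1.30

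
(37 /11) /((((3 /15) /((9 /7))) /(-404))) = -672660 /77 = -8735.84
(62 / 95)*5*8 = 496 / 19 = 26.11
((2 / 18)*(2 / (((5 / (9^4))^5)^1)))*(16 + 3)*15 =246395353303553757.03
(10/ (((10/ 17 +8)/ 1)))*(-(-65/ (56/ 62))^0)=-85/ 73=-1.16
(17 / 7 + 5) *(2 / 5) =104 / 35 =2.97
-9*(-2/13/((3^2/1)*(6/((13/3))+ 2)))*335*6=1005/11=91.36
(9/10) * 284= 1278/5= 255.60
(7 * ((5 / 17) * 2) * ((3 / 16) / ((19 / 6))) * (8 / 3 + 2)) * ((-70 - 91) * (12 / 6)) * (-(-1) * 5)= -591675 / 323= -1831.81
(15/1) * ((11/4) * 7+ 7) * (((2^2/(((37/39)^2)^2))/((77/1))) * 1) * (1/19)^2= 520524225/7442293331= 0.07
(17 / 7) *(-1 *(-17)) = 289 / 7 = 41.29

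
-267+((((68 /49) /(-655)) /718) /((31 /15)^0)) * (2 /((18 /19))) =-27687618961 /103698945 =-267.00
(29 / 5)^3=24389 / 125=195.11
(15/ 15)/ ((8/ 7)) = 7/ 8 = 0.88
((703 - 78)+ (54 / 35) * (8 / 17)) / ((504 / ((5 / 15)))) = 372307 / 899640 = 0.41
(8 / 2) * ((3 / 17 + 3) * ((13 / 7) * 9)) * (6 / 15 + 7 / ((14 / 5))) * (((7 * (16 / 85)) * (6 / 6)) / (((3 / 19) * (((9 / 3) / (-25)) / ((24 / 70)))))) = -148531968 / 10115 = -14684.33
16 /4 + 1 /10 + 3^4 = 851 /10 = 85.10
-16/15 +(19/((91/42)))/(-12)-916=-357941/390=-917.80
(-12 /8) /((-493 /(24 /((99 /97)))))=388 /5423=0.07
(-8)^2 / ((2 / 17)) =544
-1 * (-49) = 49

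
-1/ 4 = -0.25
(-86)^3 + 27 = -636029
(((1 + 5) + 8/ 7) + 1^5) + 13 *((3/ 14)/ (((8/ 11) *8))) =7725/ 896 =8.62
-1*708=-708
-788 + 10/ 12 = -4723/ 6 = -787.17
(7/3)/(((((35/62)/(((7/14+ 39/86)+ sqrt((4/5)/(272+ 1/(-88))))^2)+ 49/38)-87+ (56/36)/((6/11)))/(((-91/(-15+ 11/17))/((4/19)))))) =-377313232020297033784467106053/441539943018688041929040262592+ 2010454419554172051744375 * sqrt(105314)/883079886037376083858080525184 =-0.85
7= 7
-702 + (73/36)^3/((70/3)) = -701.64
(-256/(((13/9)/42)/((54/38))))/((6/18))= -7838208/247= -31733.64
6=6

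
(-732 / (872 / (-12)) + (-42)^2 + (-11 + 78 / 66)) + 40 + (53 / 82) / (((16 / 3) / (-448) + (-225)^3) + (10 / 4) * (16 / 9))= 254594451488876384 / 141107782151897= 1804.26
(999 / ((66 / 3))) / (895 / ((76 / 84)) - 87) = 6327 / 125708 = 0.05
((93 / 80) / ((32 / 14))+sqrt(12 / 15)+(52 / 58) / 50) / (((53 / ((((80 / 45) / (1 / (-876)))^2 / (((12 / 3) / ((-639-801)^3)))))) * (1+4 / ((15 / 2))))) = -10862802763776000 * sqrt(5) / 1219-414666279095500800 / 35351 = -31656113713015.10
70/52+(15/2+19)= 362/13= 27.85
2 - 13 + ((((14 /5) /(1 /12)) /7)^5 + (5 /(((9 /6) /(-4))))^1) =23659747 /9375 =2523.71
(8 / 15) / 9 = 0.06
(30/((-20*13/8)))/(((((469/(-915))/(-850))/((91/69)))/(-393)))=1222623000/1541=793395.85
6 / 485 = 0.01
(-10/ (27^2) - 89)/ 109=-64891/ 79461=-0.82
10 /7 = 1.43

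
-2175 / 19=-114.47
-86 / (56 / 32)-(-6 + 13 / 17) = -5225 / 119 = -43.91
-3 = -3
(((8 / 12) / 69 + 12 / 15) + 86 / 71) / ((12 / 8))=297016 / 220455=1.35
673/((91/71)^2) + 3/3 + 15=3525089/8281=425.68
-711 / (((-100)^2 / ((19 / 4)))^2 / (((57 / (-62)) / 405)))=541861 / 1488000000000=0.00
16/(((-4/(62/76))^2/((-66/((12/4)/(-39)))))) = 571.01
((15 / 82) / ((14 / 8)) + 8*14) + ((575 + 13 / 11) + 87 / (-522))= 13034363 / 18942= 688.12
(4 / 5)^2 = 16 / 25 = 0.64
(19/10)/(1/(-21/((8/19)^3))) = -2736741/5120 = -534.52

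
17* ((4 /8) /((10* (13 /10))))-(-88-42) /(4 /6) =5087 /26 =195.65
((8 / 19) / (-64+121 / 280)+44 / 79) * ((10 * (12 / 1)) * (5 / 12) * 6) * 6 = 990.61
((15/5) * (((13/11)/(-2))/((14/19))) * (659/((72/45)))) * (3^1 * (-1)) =7324785/2464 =2972.72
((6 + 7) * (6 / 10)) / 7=1.11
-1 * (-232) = 232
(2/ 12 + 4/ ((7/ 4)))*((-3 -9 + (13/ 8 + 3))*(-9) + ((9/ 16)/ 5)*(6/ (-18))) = 182207/ 1120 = 162.68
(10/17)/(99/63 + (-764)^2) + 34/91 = 2361646744/6320861001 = 0.37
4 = 4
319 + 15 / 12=1281 / 4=320.25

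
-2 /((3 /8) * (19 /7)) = -1.96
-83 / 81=-1.02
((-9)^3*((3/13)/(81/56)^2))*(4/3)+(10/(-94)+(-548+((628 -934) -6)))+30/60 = -10633087/10998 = -966.82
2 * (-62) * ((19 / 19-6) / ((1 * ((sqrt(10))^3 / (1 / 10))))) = 31 * sqrt(10) / 50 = 1.96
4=4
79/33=2.39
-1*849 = -849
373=373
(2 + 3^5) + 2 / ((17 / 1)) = 4167 / 17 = 245.12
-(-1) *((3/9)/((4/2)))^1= 1/6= 0.17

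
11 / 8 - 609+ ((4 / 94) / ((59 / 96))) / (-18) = -40438915 / 66552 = -607.63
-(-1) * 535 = 535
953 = 953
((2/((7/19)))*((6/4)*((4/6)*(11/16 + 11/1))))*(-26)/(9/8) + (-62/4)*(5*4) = -111908/63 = -1776.32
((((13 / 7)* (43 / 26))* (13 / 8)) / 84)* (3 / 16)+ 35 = 1756719 / 50176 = 35.01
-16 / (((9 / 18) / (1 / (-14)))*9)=16 / 63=0.25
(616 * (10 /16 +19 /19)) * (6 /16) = 3003 /8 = 375.38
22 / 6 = 11 / 3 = 3.67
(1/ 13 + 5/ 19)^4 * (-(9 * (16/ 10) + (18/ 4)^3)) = -26268937632/ 18610490405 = -1.41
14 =14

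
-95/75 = -19/15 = -1.27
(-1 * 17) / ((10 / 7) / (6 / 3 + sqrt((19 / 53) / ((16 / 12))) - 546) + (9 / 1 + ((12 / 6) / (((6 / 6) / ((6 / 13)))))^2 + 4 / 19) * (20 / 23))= -41557096274759192127 / 21383469302996792560 - 649057607471 * sqrt(3021) / 64150407908990377680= -1.94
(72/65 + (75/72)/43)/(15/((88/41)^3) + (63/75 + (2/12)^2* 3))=32339679680/69722986099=0.46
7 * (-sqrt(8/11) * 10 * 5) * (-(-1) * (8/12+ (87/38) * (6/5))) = -136220 * sqrt(22)/627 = -1019.02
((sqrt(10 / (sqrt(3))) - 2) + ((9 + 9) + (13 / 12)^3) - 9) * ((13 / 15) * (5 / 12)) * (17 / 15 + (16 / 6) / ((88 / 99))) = 403 * sqrt(10) * 3^(3 / 4) / 810 + 5760079 / 466560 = 15.93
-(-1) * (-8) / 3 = -8 / 3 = -2.67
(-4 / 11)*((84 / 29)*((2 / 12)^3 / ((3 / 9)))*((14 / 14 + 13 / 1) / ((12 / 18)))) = -98 / 319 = -0.31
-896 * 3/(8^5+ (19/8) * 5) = -7168/87413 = -0.08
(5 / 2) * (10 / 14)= 25 / 14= 1.79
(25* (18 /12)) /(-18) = -25 /12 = -2.08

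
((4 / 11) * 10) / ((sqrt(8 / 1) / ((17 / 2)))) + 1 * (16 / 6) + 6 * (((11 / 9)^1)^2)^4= 85 * sqrt(2) / 11 + 466981514 / 14348907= 43.47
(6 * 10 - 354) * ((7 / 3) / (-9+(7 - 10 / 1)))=343 / 6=57.17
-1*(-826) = 826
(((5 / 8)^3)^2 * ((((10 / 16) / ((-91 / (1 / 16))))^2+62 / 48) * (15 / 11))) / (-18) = -41073765859375 / 7042191587278848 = -0.01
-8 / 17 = -0.47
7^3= 343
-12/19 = -0.63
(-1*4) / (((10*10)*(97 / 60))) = -12 / 485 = -0.02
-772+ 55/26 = -20017/26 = -769.88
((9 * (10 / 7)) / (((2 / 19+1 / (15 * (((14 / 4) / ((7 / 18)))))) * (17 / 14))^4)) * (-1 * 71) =-1517974369315229700000 / 582622237229761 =-2605417.84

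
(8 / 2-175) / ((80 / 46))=-3933 / 40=-98.32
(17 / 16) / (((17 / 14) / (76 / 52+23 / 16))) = 4221 / 1664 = 2.54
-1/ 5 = -0.20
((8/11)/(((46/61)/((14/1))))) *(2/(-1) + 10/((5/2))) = 6832/253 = 27.00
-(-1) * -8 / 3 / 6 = -4 / 9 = -0.44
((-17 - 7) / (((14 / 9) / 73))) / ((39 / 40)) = -105120 / 91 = -1155.16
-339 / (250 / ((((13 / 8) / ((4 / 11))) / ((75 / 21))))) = -339339 / 200000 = -1.70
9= 9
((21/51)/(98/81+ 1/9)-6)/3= -3449/1819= -1.90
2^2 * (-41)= -164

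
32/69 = 0.46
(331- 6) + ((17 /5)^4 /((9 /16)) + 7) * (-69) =-31031978 /1875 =-16550.39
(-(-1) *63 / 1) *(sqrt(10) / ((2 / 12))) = 378 *sqrt(10) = 1195.34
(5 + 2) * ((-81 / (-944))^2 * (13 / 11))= 0.06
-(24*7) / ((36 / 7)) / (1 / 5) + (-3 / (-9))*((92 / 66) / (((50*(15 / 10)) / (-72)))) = -135118 / 825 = -163.78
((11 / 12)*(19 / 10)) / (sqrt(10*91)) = 209*sqrt(910) / 109200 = 0.06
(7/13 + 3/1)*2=7.08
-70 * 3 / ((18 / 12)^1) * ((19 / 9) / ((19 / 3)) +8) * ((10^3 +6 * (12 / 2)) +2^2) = -3640000 / 3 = -1213333.33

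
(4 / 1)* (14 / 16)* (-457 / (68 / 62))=-99169 / 68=-1458.37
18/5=3.60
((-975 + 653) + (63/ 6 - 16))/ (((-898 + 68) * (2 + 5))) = 131/ 2324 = 0.06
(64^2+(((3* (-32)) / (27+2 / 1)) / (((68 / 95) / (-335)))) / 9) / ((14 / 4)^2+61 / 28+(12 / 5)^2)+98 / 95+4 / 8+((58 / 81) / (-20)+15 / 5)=578763528311 / 2680582491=215.91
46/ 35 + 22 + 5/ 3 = 2623/ 105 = 24.98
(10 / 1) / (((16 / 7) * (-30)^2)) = 7 / 1440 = 0.00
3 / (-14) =-0.21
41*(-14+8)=-246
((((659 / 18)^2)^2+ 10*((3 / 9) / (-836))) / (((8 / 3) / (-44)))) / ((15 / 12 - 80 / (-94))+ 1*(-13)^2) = -173253.84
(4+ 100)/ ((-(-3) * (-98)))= -52/ 147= -0.35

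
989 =989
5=5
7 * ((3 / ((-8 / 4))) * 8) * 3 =-252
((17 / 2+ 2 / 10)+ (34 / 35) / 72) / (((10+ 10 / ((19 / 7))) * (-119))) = -208601 / 38984400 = -0.01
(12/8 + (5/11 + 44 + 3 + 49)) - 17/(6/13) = 2017/33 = 61.12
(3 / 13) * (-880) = -2640 / 13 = -203.08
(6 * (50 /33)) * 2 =200 /11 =18.18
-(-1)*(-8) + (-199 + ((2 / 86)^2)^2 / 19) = -13446144332 / 64957219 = -207.00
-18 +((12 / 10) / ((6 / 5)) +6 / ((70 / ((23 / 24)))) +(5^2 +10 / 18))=21767 / 2520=8.64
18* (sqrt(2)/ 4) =9* sqrt(2)/ 2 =6.36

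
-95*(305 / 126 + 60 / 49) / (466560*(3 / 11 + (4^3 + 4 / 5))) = -3359675 / 294555937536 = -0.00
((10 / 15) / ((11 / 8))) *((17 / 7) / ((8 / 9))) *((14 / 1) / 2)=102 / 11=9.27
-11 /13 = -0.85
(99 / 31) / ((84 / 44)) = 363 / 217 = 1.67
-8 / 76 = -0.11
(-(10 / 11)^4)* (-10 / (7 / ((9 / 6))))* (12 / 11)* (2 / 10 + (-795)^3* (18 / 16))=-1017481246515000 / 1127357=-902536859.68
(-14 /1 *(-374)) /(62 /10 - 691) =-6545 /856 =-7.65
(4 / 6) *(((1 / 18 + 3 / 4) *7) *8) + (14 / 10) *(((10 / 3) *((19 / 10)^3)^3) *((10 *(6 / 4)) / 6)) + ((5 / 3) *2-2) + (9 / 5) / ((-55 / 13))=225462902560847 / 59400000000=3795.67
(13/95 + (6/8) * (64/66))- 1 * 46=-47167/1045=-45.14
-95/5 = -19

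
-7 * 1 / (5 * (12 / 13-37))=13 / 335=0.04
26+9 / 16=425 / 16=26.56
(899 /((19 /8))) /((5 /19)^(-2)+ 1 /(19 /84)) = 5800 /289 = 20.07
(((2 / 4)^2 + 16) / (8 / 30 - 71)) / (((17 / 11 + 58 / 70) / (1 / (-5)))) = 75075 / 3879016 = 0.02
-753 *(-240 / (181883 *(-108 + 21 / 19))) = -1144560 / 123134791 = -0.01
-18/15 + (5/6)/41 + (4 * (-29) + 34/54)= -1290209/11070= -116.55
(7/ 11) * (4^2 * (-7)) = -784/ 11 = -71.27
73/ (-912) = -73/ 912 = -0.08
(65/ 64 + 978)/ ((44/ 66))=187971/ 128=1468.52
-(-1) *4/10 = 2/5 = 0.40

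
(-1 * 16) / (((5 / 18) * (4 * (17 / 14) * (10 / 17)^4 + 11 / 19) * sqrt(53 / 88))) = -125458368 * sqrt(1166) / 66983255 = -63.96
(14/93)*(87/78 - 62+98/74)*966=-129147438/14911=-8661.22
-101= -101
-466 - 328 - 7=-801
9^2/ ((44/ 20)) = 405/ 11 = 36.82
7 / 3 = 2.33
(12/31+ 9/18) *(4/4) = 55/62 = 0.89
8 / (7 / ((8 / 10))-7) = 4.57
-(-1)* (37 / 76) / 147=37 / 11172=0.00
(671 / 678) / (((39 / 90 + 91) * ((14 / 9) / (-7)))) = -30195 / 619918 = -0.05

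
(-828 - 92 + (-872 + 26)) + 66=-1700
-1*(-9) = 9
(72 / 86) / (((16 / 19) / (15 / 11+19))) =9576 / 473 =20.25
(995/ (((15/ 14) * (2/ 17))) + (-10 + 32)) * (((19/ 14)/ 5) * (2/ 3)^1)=1432.36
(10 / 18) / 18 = 5 / 162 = 0.03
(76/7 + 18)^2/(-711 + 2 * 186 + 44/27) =-2.47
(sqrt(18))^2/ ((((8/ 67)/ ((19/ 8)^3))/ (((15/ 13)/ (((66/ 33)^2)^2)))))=62039655/ 425984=145.64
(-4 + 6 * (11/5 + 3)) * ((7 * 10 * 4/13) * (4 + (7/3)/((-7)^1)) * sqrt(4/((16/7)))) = 41888 * sqrt(7)/39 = 2841.67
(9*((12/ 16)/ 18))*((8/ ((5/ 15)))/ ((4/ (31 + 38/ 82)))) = 5805/ 82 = 70.79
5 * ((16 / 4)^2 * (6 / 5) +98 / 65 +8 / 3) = 116.87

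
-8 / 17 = -0.47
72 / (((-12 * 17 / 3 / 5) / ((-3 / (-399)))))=-90 / 2261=-0.04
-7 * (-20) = 140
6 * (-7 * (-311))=13062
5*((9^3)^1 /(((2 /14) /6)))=153090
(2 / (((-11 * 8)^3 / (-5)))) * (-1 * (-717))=3585 / 340736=0.01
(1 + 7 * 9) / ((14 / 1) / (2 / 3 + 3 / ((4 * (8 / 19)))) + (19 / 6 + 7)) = 90240 / 22399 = 4.03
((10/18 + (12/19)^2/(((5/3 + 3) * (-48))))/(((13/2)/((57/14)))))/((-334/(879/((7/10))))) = -36901885/28296814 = -1.30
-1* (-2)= 2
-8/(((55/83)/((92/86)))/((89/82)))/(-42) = 679604/2036265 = 0.33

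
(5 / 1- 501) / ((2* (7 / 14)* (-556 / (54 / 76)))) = 0.63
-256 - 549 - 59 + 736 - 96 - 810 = -1034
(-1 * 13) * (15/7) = -195/7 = -27.86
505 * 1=505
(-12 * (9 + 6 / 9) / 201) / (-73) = 116 / 14673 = 0.01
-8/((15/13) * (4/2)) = -52/15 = -3.47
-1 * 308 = -308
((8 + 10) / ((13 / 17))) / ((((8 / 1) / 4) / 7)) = 1071 / 13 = 82.38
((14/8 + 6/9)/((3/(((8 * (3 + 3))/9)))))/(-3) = -116/81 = -1.43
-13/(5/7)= -91/5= -18.20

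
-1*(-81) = 81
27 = 27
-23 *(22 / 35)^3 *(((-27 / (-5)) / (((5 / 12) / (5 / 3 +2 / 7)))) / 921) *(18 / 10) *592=-1925956403712 / 11517296875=-167.22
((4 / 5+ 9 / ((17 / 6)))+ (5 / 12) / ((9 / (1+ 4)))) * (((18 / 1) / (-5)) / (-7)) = 38629 / 17850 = 2.16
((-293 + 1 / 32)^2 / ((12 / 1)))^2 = 858306884765625 / 16777216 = 51159076.97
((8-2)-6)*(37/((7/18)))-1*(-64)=64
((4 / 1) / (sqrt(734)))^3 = 16 * sqrt(734) / 134689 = 0.00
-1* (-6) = 6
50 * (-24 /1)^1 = -1200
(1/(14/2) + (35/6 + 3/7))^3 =19465109/74088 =262.73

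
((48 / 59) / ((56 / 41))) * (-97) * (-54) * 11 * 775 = 10984871700 / 413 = 26597752.30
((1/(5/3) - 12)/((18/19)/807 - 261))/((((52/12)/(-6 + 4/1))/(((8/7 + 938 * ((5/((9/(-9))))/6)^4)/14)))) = -199758942431/305904853800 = -0.65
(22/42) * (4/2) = 22/21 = 1.05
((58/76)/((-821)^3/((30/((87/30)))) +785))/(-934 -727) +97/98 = 49126527119722487/49632986161763158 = 0.99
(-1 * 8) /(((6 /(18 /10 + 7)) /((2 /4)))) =-88 /15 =-5.87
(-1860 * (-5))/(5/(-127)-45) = -206.49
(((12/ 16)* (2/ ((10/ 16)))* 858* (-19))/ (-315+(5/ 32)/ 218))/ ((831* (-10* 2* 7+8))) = -3446144/ 3043447475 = -0.00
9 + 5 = 14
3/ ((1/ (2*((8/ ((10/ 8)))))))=38.40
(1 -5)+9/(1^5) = 5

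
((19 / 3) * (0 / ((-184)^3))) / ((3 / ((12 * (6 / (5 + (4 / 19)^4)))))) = 0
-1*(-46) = 46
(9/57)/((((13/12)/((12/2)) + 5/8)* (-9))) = -12/551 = -0.02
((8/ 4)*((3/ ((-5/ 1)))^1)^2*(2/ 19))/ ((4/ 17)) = 153/ 475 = 0.32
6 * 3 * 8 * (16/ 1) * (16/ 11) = 3351.27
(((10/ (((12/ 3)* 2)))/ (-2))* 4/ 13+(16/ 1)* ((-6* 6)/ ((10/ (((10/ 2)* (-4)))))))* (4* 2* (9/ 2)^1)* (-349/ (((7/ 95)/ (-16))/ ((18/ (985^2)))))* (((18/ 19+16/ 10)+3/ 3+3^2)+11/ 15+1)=14701000507776/ 17658095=832536.04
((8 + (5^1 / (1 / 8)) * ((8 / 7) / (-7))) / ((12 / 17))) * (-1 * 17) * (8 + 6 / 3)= -17340 / 49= -353.88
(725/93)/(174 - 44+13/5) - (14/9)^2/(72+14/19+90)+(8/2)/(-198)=111924470/4718578293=0.02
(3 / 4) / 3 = 1 / 4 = 0.25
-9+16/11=-83/11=-7.55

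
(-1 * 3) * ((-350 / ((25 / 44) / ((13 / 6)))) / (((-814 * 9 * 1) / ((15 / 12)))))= -455 / 666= -0.68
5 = 5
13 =13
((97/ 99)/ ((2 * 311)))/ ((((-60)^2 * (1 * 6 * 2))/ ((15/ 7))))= 0.00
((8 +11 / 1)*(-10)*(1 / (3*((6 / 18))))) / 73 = -190 / 73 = -2.60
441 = 441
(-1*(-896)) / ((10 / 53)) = 23744 / 5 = 4748.80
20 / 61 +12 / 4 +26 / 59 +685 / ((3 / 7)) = 17297894 / 10797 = 1602.10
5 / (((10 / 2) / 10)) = 10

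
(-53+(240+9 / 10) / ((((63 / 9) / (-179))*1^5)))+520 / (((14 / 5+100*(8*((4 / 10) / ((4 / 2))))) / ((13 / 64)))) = -1415954901 / 227920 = -6212.51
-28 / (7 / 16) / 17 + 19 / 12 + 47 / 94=-343 / 204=-1.68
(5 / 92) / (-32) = -5 / 2944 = -0.00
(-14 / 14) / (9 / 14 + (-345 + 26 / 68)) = 119 / 40933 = 0.00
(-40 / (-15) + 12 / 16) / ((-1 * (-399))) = 41 / 4788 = 0.01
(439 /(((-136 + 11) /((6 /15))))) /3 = -878 /1875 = -0.47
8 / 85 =0.09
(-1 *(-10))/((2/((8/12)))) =10/3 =3.33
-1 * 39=-39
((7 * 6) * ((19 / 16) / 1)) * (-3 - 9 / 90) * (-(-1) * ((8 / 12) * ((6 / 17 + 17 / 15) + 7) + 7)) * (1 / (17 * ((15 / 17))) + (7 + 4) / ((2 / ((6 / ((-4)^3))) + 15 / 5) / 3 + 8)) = -29982179759 / 2601000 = -11527.17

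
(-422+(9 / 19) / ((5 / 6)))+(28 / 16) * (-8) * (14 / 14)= -41366 / 95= -435.43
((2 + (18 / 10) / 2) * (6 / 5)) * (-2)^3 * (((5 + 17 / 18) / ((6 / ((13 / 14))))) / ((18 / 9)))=-40339 / 3150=-12.81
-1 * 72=-72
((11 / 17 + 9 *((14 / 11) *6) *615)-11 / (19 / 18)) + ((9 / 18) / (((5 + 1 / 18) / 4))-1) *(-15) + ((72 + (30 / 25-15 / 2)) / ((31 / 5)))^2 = 42378.86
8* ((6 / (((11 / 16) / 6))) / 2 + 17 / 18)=21484 / 99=217.01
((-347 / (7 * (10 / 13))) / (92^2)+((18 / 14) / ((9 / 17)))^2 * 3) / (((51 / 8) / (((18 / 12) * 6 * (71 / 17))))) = 15623827539 / 149823380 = 104.28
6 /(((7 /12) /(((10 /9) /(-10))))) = -8 /7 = -1.14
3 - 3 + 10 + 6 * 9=64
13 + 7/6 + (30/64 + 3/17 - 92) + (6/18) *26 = -111827/1632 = -68.52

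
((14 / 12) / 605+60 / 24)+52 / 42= 15839 / 4235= 3.74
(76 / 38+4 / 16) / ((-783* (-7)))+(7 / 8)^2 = 29857 / 38976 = 0.77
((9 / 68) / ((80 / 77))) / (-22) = -63 / 10880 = -0.01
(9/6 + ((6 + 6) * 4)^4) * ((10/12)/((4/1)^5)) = 17694725/4096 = 4320.00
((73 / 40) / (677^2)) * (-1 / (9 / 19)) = -1387 / 164998440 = -0.00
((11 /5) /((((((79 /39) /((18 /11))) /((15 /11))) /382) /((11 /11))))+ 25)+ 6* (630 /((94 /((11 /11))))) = 990.98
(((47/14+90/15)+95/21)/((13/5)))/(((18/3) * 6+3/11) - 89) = -6413/63336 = -0.10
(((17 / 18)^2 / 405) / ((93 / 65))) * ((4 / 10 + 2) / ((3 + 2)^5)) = 3757 / 3177984375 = 0.00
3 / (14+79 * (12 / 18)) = 9 / 200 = 0.04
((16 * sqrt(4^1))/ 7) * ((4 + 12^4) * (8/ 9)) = 5309440/ 63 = 84276.83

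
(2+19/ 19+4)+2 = 9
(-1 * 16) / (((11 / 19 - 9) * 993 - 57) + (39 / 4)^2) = 4864 / 2530509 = 0.00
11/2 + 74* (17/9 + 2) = 5279/18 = 293.28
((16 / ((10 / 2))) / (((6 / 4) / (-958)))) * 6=-61312 / 5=-12262.40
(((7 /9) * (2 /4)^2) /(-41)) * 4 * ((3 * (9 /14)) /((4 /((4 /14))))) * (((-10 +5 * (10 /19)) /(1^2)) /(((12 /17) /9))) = 765 /3116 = 0.25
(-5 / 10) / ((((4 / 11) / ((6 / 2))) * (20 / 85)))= -561 / 32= -17.53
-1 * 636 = -636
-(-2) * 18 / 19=36 / 19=1.89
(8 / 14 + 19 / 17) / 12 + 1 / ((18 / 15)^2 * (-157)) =22924 / 168147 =0.14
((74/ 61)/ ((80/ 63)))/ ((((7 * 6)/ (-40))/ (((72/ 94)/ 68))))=-999/ 97478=-0.01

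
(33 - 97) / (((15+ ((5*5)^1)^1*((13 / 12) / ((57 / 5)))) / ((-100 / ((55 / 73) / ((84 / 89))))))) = 1073737728 / 2327083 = 461.41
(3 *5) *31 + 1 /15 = 6976 /15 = 465.07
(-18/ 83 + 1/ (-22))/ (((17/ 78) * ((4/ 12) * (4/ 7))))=-392301/ 62084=-6.32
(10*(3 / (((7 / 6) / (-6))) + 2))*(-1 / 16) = 235 / 28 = 8.39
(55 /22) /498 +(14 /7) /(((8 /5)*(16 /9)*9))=0.08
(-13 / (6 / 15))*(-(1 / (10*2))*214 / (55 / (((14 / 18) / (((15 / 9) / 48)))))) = 38948 / 275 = 141.63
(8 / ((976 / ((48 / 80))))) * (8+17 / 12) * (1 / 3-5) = -0.22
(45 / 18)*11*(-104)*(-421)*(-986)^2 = 1170582315760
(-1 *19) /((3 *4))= -19 /12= -1.58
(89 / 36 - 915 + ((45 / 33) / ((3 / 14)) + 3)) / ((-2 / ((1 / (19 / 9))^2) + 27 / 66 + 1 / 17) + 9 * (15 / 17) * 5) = -54720909 / 1893994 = -28.89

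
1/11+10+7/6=743/66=11.26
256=256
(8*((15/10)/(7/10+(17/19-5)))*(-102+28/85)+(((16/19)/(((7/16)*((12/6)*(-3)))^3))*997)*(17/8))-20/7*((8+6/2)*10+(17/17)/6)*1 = -106667103866/1935373041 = -55.11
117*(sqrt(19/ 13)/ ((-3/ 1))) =-3*sqrt(247) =-47.15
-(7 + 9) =-16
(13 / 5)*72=936 / 5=187.20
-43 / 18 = -2.39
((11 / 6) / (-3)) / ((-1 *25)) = 11 / 450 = 0.02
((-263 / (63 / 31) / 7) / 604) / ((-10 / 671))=5470663 / 2663640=2.05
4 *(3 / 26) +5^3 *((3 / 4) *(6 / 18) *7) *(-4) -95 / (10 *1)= -22985 / 26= -884.04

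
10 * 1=10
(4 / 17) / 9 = 4 / 153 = 0.03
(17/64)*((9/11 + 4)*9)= 8109/704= 11.52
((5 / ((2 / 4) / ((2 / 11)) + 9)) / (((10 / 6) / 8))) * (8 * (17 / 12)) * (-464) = -504832 / 47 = -10741.11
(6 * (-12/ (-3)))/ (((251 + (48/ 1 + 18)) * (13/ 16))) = 384/ 4121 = 0.09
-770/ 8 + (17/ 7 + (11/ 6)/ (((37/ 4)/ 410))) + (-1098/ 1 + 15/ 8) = -6891587/ 6216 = -1108.69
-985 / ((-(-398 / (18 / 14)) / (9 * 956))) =-38137230 / 1393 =-27377.77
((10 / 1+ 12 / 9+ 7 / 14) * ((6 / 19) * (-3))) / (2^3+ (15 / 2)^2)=-852 / 4883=-0.17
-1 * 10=-10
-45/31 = -1.45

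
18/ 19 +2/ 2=37/ 19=1.95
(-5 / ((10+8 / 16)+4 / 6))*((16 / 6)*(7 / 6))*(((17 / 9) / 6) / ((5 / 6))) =-952 / 1809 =-0.53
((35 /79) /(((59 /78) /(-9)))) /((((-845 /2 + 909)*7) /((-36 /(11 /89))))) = 22492080 /49886683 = 0.45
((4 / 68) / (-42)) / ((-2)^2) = -1 / 2856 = -0.00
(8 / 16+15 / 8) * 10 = 95 / 4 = 23.75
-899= -899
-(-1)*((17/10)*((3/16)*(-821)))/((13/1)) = -41871/2080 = -20.13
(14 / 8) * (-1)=-7 / 4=-1.75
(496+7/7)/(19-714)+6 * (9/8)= 16777/2780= 6.03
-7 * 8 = -56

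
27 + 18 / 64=873 / 32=27.28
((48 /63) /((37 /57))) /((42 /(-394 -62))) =-23104 /1813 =-12.74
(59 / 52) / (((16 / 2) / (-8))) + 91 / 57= 1369 / 2964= 0.46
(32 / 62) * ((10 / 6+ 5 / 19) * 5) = 4.98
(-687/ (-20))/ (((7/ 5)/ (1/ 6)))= 229/ 56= 4.09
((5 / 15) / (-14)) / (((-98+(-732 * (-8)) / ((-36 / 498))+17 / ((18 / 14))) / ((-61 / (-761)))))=183 / 7775662090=0.00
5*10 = 50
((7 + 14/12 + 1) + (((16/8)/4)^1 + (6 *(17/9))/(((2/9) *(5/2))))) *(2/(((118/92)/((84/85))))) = 1161776/25075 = 46.33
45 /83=0.54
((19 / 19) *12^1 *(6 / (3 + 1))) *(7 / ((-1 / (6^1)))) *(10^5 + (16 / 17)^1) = -1285212096 / 17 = -75600711.53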